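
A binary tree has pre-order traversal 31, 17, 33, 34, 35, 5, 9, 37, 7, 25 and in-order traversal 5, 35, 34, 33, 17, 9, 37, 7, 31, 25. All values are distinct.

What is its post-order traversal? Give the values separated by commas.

The first element of pre-order is the root; it splits in-order into left and right subtrees.
Root 31: left subtree has 8 nodes {5, 35, 34, 33, 17, 9, 37, 7}, right has 1 {25}.
  Root 17: left subtree has 4 nodes {5, 35, 34, 33}, right has 3 {9, 37, 7}.
    Root 33: left subtree has 3 nodes {5, 35, 34}, right has 0 { }.
      Root 34: left subtree has 2 nodes {5, 35}, right has 0 { }.
        Root 35: left subtree has 1 node {5}, right has 0 { }.
    Root 9: left subtree has 0 nodes { }, right has 2 {37, 7}.
      Root 37: left subtree has 0 nodes { }, right has 1 {7}.

5, 35, 34, 33, 7, 37, 9, 17, 25, 31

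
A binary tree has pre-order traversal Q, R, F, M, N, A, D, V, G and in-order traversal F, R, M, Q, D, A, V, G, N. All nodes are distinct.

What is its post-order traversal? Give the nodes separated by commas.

The first element of pre-order is the root; it splits in-order into left and right subtrees.
Root Q: left subtree has 3 nodes {F, R, M}, right has 5 {D, A, V, G, N}.
  Root R: left subtree has 1 node {F}, right has 1 {M}.
  Root N: left subtree has 4 nodes {D, A, V, G}, right has 0 { }.
    Root A: left subtree has 1 node {D}, right has 2 {V, G}.
      Root V: left subtree has 0 nodes { }, right has 1 {G}.

F, M, R, D, G, V, A, N, Q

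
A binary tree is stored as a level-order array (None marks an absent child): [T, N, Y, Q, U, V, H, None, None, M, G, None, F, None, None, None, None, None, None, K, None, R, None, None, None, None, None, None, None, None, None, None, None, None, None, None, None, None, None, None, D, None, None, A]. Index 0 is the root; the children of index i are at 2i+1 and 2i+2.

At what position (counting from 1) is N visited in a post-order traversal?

9

Post-order visits the left subtree, then the right subtree, then the node.
At T: go left to N.
  At N: go left to Q.
    Q is a leaf — visit Q.
  At N: go right to U.
    At U: go left to M.
      At M: go left to K.
        At K: no left child.
        At K: go right to D.
          D is a leaf — visit D.
        Visit K.
      At M: no right child.
      Visit M.
    At U: go right to G.
      At G: go left to R.
        At R: go left to A.
          A is a leaf — visit A.
        At R: no right child.
        Visit R.
      At G: no right child.
      Visit G.
    Visit U.
  Visit N.
At T: go right to Y.
  At Y: go left to V.
    At V: no left child.
    At V: go right to F.
      F is a leaf — visit F.
    Visit V.
  At Y: go right to H.
    H is a leaf — visit H.
  Visit Y.
Visit T.
Full post-order sequence: Q, D, K, M, A, R, G, U, N, F, V, H, Y, T.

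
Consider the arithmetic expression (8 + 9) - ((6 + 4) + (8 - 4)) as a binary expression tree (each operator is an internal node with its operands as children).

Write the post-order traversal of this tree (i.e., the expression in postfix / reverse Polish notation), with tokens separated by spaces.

Post-order on an expression tree gives postfix notation: for each operator, emit left operand, right operand, then the operator.

8 9 + 6 4 + 8 4 - + -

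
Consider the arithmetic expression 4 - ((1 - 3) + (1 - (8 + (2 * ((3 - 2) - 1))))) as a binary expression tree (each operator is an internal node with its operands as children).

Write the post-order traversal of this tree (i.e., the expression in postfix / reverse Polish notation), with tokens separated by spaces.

Post-order on an expression tree gives postfix notation: for each operator, emit left operand, right operand, then the operator.

4 1 3 - 1 8 2 3 2 - 1 - * + - + -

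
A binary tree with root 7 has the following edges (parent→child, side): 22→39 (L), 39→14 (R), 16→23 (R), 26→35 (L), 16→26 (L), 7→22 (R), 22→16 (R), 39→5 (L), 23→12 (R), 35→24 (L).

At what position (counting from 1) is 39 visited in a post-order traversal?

Post-order visits the left subtree, then the right subtree, then the node.
At 7: no left child.
At 7: go right to 22.
  At 22: go left to 39.
    At 39: go left to 5.
      5 is a leaf — visit 5.
    At 39: go right to 14.
      14 is a leaf — visit 14.
    Visit 39.
  At 22: go right to 16.
    At 16: go left to 26.
      At 26: go left to 35.
        At 35: go left to 24.
          24 is a leaf — visit 24.
        At 35: no right child.
        Visit 35.
      At 26: no right child.
      Visit 26.
    At 16: go right to 23.
      At 23: no left child.
      At 23: go right to 12.
        12 is a leaf — visit 12.
      Visit 23.
    Visit 16.
  Visit 22.
Visit 7.
Full post-order sequence: 5, 14, 39, 24, 35, 26, 12, 23, 16, 22, 7.

3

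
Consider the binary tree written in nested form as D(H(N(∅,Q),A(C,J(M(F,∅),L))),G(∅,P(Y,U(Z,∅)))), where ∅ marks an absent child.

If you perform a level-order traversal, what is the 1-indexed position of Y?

Level-order visits nodes level by level from the root, left to right within each level.
Level 0: D
Level 1: H, G
Level 2: N, A, P
Level 3: Q, C, J, Y, U
Level 4: M, L, Z
Level 5: F
Full level-order sequence: D, H, G, N, A, P, Q, C, J, Y, U, M, L, Z, F.

10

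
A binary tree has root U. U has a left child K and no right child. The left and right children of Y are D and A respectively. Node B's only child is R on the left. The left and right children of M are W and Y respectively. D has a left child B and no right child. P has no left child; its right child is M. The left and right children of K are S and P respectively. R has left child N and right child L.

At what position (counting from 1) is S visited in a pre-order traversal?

Pre-order visits the node, then its left subtree, then its right subtree.
Visit U.
At U: go left to K.
  Visit K.
  At K: go left to S.
    S is a leaf — visit S.
  At K: go right to P.
    Visit P.
    At P: no left child.
    At P: go right to M.
      Visit M.
      At M: go left to W.
        W is a leaf — visit W.
      At M: go right to Y.
        Visit Y.
        At Y: go left to D.
          Visit D.
          At D: go left to B.
            Visit B.
            At B: go left to R.
              Visit R.
              At R: go left to N.
                N is a leaf — visit N.
              At R: go right to L.
                L is a leaf — visit L.
            At B: no right child.
          At D: no right child.
        At Y: go right to A.
          A is a leaf — visit A.
At U: no right child.
Full pre-order sequence: U, K, S, P, M, W, Y, D, B, R, N, L, A.

3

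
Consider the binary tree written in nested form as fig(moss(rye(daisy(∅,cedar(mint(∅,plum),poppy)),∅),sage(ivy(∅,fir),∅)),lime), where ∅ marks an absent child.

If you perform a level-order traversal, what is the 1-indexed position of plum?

Level-order visits nodes level by level from the root, left to right within each level.
Level 0: fig
Level 1: moss, lime
Level 2: rye, sage
Level 3: daisy, ivy
Level 4: cedar, fir
Level 5: mint, poppy
Level 6: plum
Full level-order sequence: fig, moss, lime, rye, sage, daisy, ivy, cedar, fir, mint, poppy, plum.

12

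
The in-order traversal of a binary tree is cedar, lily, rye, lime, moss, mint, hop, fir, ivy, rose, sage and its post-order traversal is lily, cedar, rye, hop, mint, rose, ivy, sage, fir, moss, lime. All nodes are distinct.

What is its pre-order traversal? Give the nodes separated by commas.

The last element of post-order is the root; it splits in-order into left and right subtrees.
Root lime: left subtree has 3 nodes {cedar, lily, rye}, right has 7 {moss, mint, hop, fir, ivy, rose, sage}.
  Root rye: left subtree has 2 nodes {cedar, lily}, right has 0 { }.
    Root cedar: left subtree has 0 nodes { }, right has 1 {lily}.
  Root moss: left subtree has 0 nodes { }, right has 6 {mint, hop, fir, ivy, rose, sage}.
    Root fir: left subtree has 2 nodes {mint, hop}, right has 3 {ivy, rose, sage}.
      Root mint: left subtree has 0 nodes { }, right has 1 {hop}.
      Root sage: left subtree has 2 nodes {ivy, rose}, right has 0 { }.
        Root ivy: left subtree has 0 nodes { }, right has 1 {rose}.

lime, rye, cedar, lily, moss, fir, mint, hop, sage, ivy, rose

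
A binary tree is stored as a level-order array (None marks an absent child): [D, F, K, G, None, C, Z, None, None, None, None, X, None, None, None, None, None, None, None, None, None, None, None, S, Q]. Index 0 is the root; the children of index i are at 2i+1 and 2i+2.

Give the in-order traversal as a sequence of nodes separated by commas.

G, F, D, S, X, Q, C, K, Z

In-order visits the left subtree, then the node, then the right subtree.
At D: go left to F.
  At F: go left to G.
    G is a leaf — visit G.
  Visit F.
  At F: no right child.
Visit D.
At D: go right to K.
  At K: go left to C.
    At C: go left to X.
      At X: go left to S.
        S is a leaf — visit S.
      Visit X.
      At X: go right to Q.
        Q is a leaf — visit Q.
    Visit C.
    At C: no right child.
  Visit K.
  At K: go right to Z.
    Z is a leaf — visit Z.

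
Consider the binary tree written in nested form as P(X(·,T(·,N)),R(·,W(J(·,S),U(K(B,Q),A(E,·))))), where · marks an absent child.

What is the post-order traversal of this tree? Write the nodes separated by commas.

N, T, X, S, J, B, Q, K, E, A, U, W, R, P

Post-order visits the left subtree, then the right subtree, then the node.
At P: go left to X.
  At X: no left child.
  At X: go right to T.
    At T: no left child.
    At T: go right to N.
      N is a leaf — visit N.
    Visit T.
  Visit X.
At P: go right to R.
  At R: no left child.
  At R: go right to W.
    At W: go left to J.
      At J: no left child.
      At J: go right to S.
        S is a leaf — visit S.
      Visit J.
    At W: go right to U.
      At U: go left to K.
        At K: go left to B.
          B is a leaf — visit B.
        At K: go right to Q.
          Q is a leaf — visit Q.
        Visit K.
      At U: go right to A.
        At A: go left to E.
          E is a leaf — visit E.
        At A: no right child.
        Visit A.
      Visit U.
    Visit W.
  Visit R.
Visit P.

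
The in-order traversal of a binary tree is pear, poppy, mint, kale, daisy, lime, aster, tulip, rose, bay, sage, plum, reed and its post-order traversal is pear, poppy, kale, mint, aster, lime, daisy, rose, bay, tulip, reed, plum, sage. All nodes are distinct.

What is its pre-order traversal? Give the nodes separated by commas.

The last element of post-order is the root; it splits in-order into left and right subtrees.
Root sage: left subtree has 10 nodes {pear, poppy, mint, kale, daisy, lime, aster, tulip, rose, bay}, right has 2 {plum, reed}.
  Root tulip: left subtree has 7 nodes {pear, poppy, mint, kale, daisy, lime, aster}, right has 2 {rose, bay}.
    Root daisy: left subtree has 4 nodes {pear, poppy, mint, kale}, right has 2 {lime, aster}.
      Root mint: left subtree has 2 nodes {pear, poppy}, right has 1 {kale}.
        Root poppy: left subtree has 1 node {pear}, right has 0 { }.
      Root lime: left subtree has 0 nodes { }, right has 1 {aster}.
    Root bay: left subtree has 1 node {rose}, right has 0 { }.
  Root plum: left subtree has 0 nodes { }, right has 1 {reed}.

sage, tulip, daisy, mint, poppy, pear, kale, lime, aster, bay, rose, plum, reed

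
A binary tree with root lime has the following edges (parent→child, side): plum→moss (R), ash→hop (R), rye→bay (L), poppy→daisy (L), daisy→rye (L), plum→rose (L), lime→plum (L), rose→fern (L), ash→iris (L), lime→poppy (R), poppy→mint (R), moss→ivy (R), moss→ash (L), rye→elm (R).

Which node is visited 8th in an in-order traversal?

In-order visits the left subtree, then the node, then the right subtree.
At lime: go left to plum.
  At plum: go left to rose.
    At rose: go left to fern.
      fern is a leaf — visit fern.
    Visit rose.
    At rose: no right child.
  Visit plum.
  At plum: go right to moss.
    At moss: go left to ash.
      At ash: go left to iris.
        iris is a leaf — visit iris.
      Visit ash.
      At ash: go right to hop.
        hop is a leaf — visit hop.
    Visit moss.
    At moss: go right to ivy.
      ivy is a leaf — visit ivy.
Visit lime.
At lime: go right to poppy.
  At poppy: go left to daisy.
    At daisy: go left to rye.
      At rye: go left to bay.
        bay is a leaf — visit bay.
      Visit rye.
      At rye: go right to elm.
        elm is a leaf — visit elm.
    Visit daisy.
    At daisy: no right child.
  Visit poppy.
  At poppy: go right to mint.
    mint is a leaf — visit mint.
Full in-order sequence: fern, rose, plum, iris, ash, hop, moss, ivy, lime, bay, rye, elm, daisy, poppy, mint.

ivy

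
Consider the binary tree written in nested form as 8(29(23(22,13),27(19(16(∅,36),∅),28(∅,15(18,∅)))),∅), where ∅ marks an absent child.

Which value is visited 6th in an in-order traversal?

In-order visits the left subtree, then the node, then the right subtree.
At 8: go left to 29.
  At 29: go left to 23.
    At 23: go left to 22.
      22 is a leaf — visit 22.
    Visit 23.
    At 23: go right to 13.
      13 is a leaf — visit 13.
  Visit 29.
  At 29: go right to 27.
    At 27: go left to 19.
      At 19: go left to 16.
        At 16: no left child.
        Visit 16.
        At 16: go right to 36.
          36 is a leaf — visit 36.
      Visit 19.
      At 19: no right child.
    Visit 27.
    At 27: go right to 28.
      At 28: no left child.
      Visit 28.
      At 28: go right to 15.
        At 15: go left to 18.
          18 is a leaf — visit 18.
        Visit 15.
        At 15: no right child.
Visit 8.
At 8: no right child.
Full in-order sequence: 22, 23, 13, 29, 16, 36, 19, 27, 28, 18, 15, 8.

36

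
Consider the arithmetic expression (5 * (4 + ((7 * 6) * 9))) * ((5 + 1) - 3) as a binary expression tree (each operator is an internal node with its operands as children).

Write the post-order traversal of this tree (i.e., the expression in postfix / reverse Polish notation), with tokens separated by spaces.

Post-order on an expression tree gives postfix notation: for each operator, emit left operand, right operand, then the operator.

5 4 7 6 * 9 * + * 5 1 + 3 - *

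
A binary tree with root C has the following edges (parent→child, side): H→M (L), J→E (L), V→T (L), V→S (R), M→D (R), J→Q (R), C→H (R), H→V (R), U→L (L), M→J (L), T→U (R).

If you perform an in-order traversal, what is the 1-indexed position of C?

In-order visits the left subtree, then the node, then the right subtree.
At C: no left child.
Visit C.
At C: go right to H.
  At H: go left to M.
    At M: go left to J.
      At J: go left to E.
        E is a leaf — visit E.
      Visit J.
      At J: go right to Q.
        Q is a leaf — visit Q.
    Visit M.
    At M: go right to D.
      D is a leaf — visit D.
  Visit H.
  At H: go right to V.
    At V: go left to T.
      At T: no left child.
      Visit T.
      At T: go right to U.
        At U: go left to L.
          L is a leaf — visit L.
        Visit U.
        At U: no right child.
    Visit V.
    At V: go right to S.
      S is a leaf — visit S.
Full in-order sequence: C, E, J, Q, M, D, H, T, L, U, V, S.

1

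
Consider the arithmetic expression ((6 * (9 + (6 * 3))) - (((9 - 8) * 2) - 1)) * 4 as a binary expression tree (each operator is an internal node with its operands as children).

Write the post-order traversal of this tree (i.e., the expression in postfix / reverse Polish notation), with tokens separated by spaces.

Post-order on an expression tree gives postfix notation: for each operator, emit left operand, right operand, then the operator.

6 9 6 3 * + * 9 8 - 2 * 1 - - 4 *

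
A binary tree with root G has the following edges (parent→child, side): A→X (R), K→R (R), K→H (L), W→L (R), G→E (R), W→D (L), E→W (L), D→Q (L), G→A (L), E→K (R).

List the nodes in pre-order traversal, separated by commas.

Pre-order visits the node, then its left subtree, then its right subtree.
Visit G.
At G: go left to A.
  Visit A.
  At A: no left child.
  At A: go right to X.
    X is a leaf — visit X.
At G: go right to E.
  Visit E.
  At E: go left to W.
    Visit W.
    At W: go left to D.
      Visit D.
      At D: go left to Q.
        Q is a leaf — visit Q.
      At D: no right child.
    At W: go right to L.
      L is a leaf — visit L.
  At E: go right to K.
    Visit K.
    At K: go left to H.
      H is a leaf — visit H.
    At K: go right to R.
      R is a leaf — visit R.

G, A, X, E, W, D, Q, L, K, H, R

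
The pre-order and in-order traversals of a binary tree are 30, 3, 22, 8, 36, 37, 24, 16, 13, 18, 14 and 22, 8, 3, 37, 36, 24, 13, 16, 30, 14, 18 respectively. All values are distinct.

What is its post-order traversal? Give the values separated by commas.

8, 22, 37, 13, 16, 24, 36, 3, 14, 18, 30

The first element of pre-order is the root; it splits in-order into left and right subtrees.
Root 30: left subtree has 8 nodes {22, 8, 3, 37, 36, 24, 13, 16}, right has 2 {14, 18}.
  Root 3: left subtree has 2 nodes {22, 8}, right has 5 {37, 36, 24, 13, 16}.
    Root 22: left subtree has 0 nodes { }, right has 1 {8}.
    Root 36: left subtree has 1 node {37}, right has 3 {24, 13, 16}.
      Root 24: left subtree has 0 nodes { }, right has 2 {13, 16}.
        Root 16: left subtree has 1 node {13}, right has 0 { }.
  Root 18: left subtree has 1 node {14}, right has 0 { }.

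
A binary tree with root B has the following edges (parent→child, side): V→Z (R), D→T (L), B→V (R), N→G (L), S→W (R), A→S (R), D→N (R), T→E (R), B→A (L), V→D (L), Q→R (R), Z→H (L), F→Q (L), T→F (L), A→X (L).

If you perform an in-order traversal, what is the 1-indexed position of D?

11

In-order visits the left subtree, then the node, then the right subtree.
At B: go left to A.
  At A: go left to X.
    X is a leaf — visit X.
  Visit A.
  At A: go right to S.
    At S: no left child.
    Visit S.
    At S: go right to W.
      W is a leaf — visit W.
Visit B.
At B: go right to V.
  At V: go left to D.
    At D: go left to T.
      At T: go left to F.
        At F: go left to Q.
          At Q: no left child.
          Visit Q.
          At Q: go right to R.
            R is a leaf — visit R.
        Visit F.
        At F: no right child.
      Visit T.
      At T: go right to E.
        E is a leaf — visit E.
    Visit D.
    At D: go right to N.
      At N: go left to G.
        G is a leaf — visit G.
      Visit N.
      At N: no right child.
  Visit V.
  At V: go right to Z.
    At Z: go left to H.
      H is a leaf — visit H.
    Visit Z.
    At Z: no right child.
Full in-order sequence: X, A, S, W, B, Q, R, F, T, E, D, G, N, V, H, Z.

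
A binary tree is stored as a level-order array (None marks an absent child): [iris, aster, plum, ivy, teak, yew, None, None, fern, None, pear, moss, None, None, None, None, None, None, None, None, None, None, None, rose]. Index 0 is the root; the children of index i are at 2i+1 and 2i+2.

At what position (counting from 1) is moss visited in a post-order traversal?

Post-order visits the left subtree, then the right subtree, then the node.
At iris: go left to aster.
  At aster: go left to ivy.
    At ivy: no left child.
    At ivy: go right to fern.
      fern is a leaf — visit fern.
    Visit ivy.
  At aster: go right to teak.
    At teak: no left child.
    At teak: go right to pear.
      pear is a leaf — visit pear.
    Visit teak.
  Visit aster.
At iris: go right to plum.
  At plum: go left to yew.
    At yew: go left to moss.
      At moss: go left to rose.
        rose is a leaf — visit rose.
      At moss: no right child.
      Visit moss.
    At yew: no right child.
    Visit yew.
  At plum: no right child.
  Visit plum.
Visit iris.
Full post-order sequence: fern, ivy, pear, teak, aster, rose, moss, yew, plum, iris.

7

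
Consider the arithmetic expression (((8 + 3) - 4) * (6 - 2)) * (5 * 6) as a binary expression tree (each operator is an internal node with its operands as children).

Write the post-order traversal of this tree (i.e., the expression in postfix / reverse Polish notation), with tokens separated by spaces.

8 3 + 4 - 6 2 - * 5 6 * *

Post-order on an expression tree gives postfix notation: for each operator, emit left operand, right operand, then the operator.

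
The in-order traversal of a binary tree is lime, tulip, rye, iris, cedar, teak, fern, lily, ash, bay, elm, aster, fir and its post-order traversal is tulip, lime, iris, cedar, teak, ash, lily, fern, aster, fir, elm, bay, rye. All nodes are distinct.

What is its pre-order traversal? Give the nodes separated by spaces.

rye lime tulip bay fern teak cedar iris lily ash elm fir aster

The last element of post-order is the root; it splits in-order into left and right subtrees.
Root rye: left subtree has 2 nodes {lime, tulip}, right has 10 {iris, cedar, teak, fern, lily, ash, bay, elm, aster, fir}.
  Root lime: left subtree has 0 nodes { }, right has 1 {tulip}.
  Root bay: left subtree has 6 nodes {iris, cedar, teak, fern, lily, ash}, right has 3 {elm, aster, fir}.
    Root fern: left subtree has 3 nodes {iris, cedar, teak}, right has 2 {lily, ash}.
      Root teak: left subtree has 2 nodes {iris, cedar}, right has 0 { }.
        Root cedar: left subtree has 1 node {iris}, right has 0 { }.
      Root lily: left subtree has 0 nodes { }, right has 1 {ash}.
    Root elm: left subtree has 0 nodes { }, right has 2 {aster, fir}.
      Root fir: left subtree has 1 node {aster}, right has 0 { }.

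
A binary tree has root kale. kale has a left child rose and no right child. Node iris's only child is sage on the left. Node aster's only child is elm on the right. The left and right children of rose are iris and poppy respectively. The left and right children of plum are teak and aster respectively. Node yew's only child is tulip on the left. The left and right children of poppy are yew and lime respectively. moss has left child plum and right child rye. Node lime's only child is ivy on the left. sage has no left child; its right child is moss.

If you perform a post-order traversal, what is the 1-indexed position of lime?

Post-order visits the left subtree, then the right subtree, then the node.
At kale: go left to rose.
  At rose: go left to iris.
    At iris: go left to sage.
      At sage: no left child.
      At sage: go right to moss.
        At moss: go left to plum.
          At plum: go left to teak.
            teak is a leaf — visit teak.
          At plum: go right to aster.
            At aster: no left child.
            At aster: go right to elm.
              elm is a leaf — visit elm.
            Visit aster.
          Visit plum.
        At moss: go right to rye.
          rye is a leaf — visit rye.
        Visit moss.
      Visit sage.
    At iris: no right child.
    Visit iris.
  At rose: go right to poppy.
    At poppy: go left to yew.
      At yew: go left to tulip.
        tulip is a leaf — visit tulip.
      At yew: no right child.
      Visit yew.
    At poppy: go right to lime.
      At lime: go left to ivy.
        ivy is a leaf — visit ivy.
      At lime: no right child.
      Visit lime.
    Visit poppy.
  Visit rose.
At kale: no right child.
Visit kale.
Full post-order sequence: teak, elm, aster, plum, rye, moss, sage, iris, tulip, yew, ivy, lime, poppy, rose, kale.

12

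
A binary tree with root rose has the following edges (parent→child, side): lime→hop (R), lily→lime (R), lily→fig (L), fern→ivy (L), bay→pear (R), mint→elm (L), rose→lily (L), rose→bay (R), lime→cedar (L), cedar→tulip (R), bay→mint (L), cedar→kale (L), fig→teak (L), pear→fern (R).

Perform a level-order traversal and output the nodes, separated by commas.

rose, lily, bay, fig, lime, mint, pear, teak, cedar, hop, elm, fern, kale, tulip, ivy

Level-order visits nodes level by level from the root, left to right within each level.
Level 0: rose
Level 1: lily, bay
Level 2: fig, lime, mint, pear
Level 3: teak, cedar, hop, elm, fern
Level 4: kale, tulip, ivy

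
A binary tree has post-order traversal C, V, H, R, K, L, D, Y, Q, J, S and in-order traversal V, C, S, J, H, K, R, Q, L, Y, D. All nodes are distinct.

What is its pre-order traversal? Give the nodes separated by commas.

S, V, C, J, Q, K, H, R, Y, L, D

The last element of post-order is the root; it splits in-order into left and right subtrees.
Root S: left subtree has 2 nodes {V, C}, right has 8 {J, H, K, R, Q, L, Y, D}.
  Root V: left subtree has 0 nodes { }, right has 1 {C}.
  Root J: left subtree has 0 nodes { }, right has 7 {H, K, R, Q, L, Y, D}.
    Root Q: left subtree has 3 nodes {H, K, R}, right has 3 {L, Y, D}.
      Root K: left subtree has 1 node {H}, right has 1 {R}.
      Root Y: left subtree has 1 node {L}, right has 1 {D}.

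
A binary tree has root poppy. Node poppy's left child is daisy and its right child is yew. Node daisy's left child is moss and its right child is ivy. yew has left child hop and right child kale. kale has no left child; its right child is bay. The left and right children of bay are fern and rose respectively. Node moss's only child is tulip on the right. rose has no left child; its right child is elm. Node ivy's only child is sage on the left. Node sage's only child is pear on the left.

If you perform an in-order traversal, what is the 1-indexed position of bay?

12

In-order visits the left subtree, then the node, then the right subtree.
At poppy: go left to daisy.
  At daisy: go left to moss.
    At moss: no left child.
    Visit moss.
    At moss: go right to tulip.
      tulip is a leaf — visit tulip.
  Visit daisy.
  At daisy: go right to ivy.
    At ivy: go left to sage.
      At sage: go left to pear.
        pear is a leaf — visit pear.
      Visit sage.
      At sage: no right child.
    Visit ivy.
    At ivy: no right child.
Visit poppy.
At poppy: go right to yew.
  At yew: go left to hop.
    hop is a leaf — visit hop.
  Visit yew.
  At yew: go right to kale.
    At kale: no left child.
    Visit kale.
    At kale: go right to bay.
      At bay: go left to fern.
        fern is a leaf — visit fern.
      Visit bay.
      At bay: go right to rose.
        At rose: no left child.
        Visit rose.
        At rose: go right to elm.
          elm is a leaf — visit elm.
Full in-order sequence: moss, tulip, daisy, pear, sage, ivy, poppy, hop, yew, kale, fern, bay, rose, elm.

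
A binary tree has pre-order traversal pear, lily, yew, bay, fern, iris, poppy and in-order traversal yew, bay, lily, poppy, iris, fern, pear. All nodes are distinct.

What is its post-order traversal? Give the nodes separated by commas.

The first element of pre-order is the root; it splits in-order into left and right subtrees.
Root pear: left subtree has 6 nodes {yew, bay, lily, poppy, iris, fern}, right has 0 { }.
  Root lily: left subtree has 2 nodes {yew, bay}, right has 3 {poppy, iris, fern}.
    Root yew: left subtree has 0 nodes { }, right has 1 {bay}.
    Root fern: left subtree has 2 nodes {poppy, iris}, right has 0 { }.
      Root iris: left subtree has 1 node {poppy}, right has 0 { }.

bay, yew, poppy, iris, fern, lily, pear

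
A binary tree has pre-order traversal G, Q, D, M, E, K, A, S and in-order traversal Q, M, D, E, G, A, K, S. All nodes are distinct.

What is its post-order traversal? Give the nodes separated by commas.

M, E, D, Q, A, S, K, G

The first element of pre-order is the root; it splits in-order into left and right subtrees.
Root G: left subtree has 4 nodes {Q, M, D, E}, right has 3 {A, K, S}.
  Root Q: left subtree has 0 nodes { }, right has 3 {M, D, E}.
    Root D: left subtree has 1 node {M}, right has 1 {E}.
  Root K: left subtree has 1 node {A}, right has 1 {S}.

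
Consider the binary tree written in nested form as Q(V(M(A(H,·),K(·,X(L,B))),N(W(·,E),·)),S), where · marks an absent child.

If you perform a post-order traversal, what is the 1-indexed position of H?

1

Post-order visits the left subtree, then the right subtree, then the node.
At Q: go left to V.
  At V: go left to M.
    At M: go left to A.
      At A: go left to H.
        H is a leaf — visit H.
      At A: no right child.
      Visit A.
    At M: go right to K.
      At K: no left child.
      At K: go right to X.
        At X: go left to L.
          L is a leaf — visit L.
        At X: go right to B.
          B is a leaf — visit B.
        Visit X.
      Visit K.
    Visit M.
  At V: go right to N.
    At N: go left to W.
      At W: no left child.
      At W: go right to E.
        E is a leaf — visit E.
      Visit W.
    At N: no right child.
    Visit N.
  Visit V.
At Q: go right to S.
  S is a leaf — visit S.
Visit Q.
Full post-order sequence: H, A, L, B, X, K, M, E, W, N, V, S, Q.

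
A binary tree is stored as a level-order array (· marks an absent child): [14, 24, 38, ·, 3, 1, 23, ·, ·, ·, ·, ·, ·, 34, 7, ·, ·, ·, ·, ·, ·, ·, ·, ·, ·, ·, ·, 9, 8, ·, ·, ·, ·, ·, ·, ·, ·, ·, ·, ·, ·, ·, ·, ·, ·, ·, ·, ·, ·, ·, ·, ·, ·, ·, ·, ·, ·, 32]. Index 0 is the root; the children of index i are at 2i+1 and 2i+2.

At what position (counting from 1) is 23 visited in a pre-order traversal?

6

Pre-order visits the node, then its left subtree, then its right subtree.
Visit 14.
At 14: go left to 24.
  Visit 24.
  At 24: no left child.
  At 24: go right to 3.
    3 is a leaf — visit 3.
At 14: go right to 38.
  Visit 38.
  At 38: go left to 1.
    1 is a leaf — visit 1.
  At 38: go right to 23.
    Visit 23.
    At 23: go left to 34.
      Visit 34.
      At 34: go left to 9.
        9 is a leaf — visit 9.
      At 34: go right to 8.
        Visit 8.
        At 8: go left to 32.
          32 is a leaf — visit 32.
        At 8: no right child.
    At 23: go right to 7.
      7 is a leaf — visit 7.
Full pre-order sequence: 14, 24, 3, 38, 1, 23, 34, 9, 8, 32, 7.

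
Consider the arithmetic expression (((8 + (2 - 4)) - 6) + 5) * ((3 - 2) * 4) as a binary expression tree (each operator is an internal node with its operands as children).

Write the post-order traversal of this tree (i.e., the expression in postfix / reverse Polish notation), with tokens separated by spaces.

8 2 4 - + 6 - 5 + 3 2 - 4 * *

Post-order on an expression tree gives postfix notation: for each operator, emit left operand, right operand, then the operator.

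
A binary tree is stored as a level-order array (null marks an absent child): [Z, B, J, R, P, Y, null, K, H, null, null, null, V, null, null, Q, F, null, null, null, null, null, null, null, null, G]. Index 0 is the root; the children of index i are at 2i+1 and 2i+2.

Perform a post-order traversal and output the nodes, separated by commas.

Post-order visits the left subtree, then the right subtree, then the node.
At Z: go left to B.
  At B: go left to R.
    At R: go left to K.
      At K: go left to Q.
        Q is a leaf — visit Q.
      At K: go right to F.
        F is a leaf — visit F.
      Visit K.
    At R: go right to H.
      H is a leaf — visit H.
    Visit R.
  At B: go right to P.
    P is a leaf — visit P.
  Visit B.
At Z: go right to J.
  At J: go left to Y.
    At Y: no left child.
    At Y: go right to V.
      At V: go left to G.
        G is a leaf — visit G.
      At V: no right child.
      Visit V.
    Visit Y.
  At J: no right child.
  Visit J.
Visit Z.

Q, F, K, H, R, P, B, G, V, Y, J, Z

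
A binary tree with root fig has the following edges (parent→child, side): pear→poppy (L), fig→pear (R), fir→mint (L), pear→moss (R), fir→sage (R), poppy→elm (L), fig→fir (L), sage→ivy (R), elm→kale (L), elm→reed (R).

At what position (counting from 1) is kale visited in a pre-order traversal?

Pre-order visits the node, then its left subtree, then its right subtree.
Visit fig.
At fig: go left to fir.
  Visit fir.
  At fir: go left to mint.
    mint is a leaf — visit mint.
  At fir: go right to sage.
    Visit sage.
    At sage: no left child.
    At sage: go right to ivy.
      ivy is a leaf — visit ivy.
At fig: go right to pear.
  Visit pear.
  At pear: go left to poppy.
    Visit poppy.
    At poppy: go left to elm.
      Visit elm.
      At elm: go left to kale.
        kale is a leaf — visit kale.
      At elm: go right to reed.
        reed is a leaf — visit reed.
    At poppy: no right child.
  At pear: go right to moss.
    moss is a leaf — visit moss.
Full pre-order sequence: fig, fir, mint, sage, ivy, pear, poppy, elm, kale, reed, moss.

9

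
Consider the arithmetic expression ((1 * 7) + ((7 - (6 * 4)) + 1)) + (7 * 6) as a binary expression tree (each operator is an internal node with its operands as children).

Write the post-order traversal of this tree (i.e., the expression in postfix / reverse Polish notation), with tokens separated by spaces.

1 7 * 7 6 4 * - 1 + + 7 6 * +

Post-order on an expression tree gives postfix notation: for each operator, emit left operand, right operand, then the operator.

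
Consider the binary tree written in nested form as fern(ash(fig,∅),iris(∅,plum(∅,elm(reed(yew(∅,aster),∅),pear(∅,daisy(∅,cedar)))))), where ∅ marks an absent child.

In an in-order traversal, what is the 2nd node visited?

In-order visits the left subtree, then the node, then the right subtree.
At fern: go left to ash.
  At ash: go left to fig.
    fig is a leaf — visit fig.
  Visit ash.
  At ash: no right child.
Visit fern.
At fern: go right to iris.
  At iris: no left child.
  Visit iris.
  At iris: go right to plum.
    At plum: no left child.
    Visit plum.
    At plum: go right to elm.
      At elm: go left to reed.
        At reed: go left to yew.
          At yew: no left child.
          Visit yew.
          At yew: go right to aster.
            aster is a leaf — visit aster.
        Visit reed.
        At reed: no right child.
      Visit elm.
      At elm: go right to pear.
        At pear: no left child.
        Visit pear.
        At pear: go right to daisy.
          At daisy: no left child.
          Visit daisy.
          At daisy: go right to cedar.
            cedar is a leaf — visit cedar.
Full in-order sequence: fig, ash, fern, iris, plum, yew, aster, reed, elm, pear, daisy, cedar.

ash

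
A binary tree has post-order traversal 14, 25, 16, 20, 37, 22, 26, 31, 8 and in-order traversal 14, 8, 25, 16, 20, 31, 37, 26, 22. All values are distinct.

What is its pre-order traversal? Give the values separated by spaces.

The last element of post-order is the root; it splits in-order into left and right subtrees.
Root 8: left subtree has 1 node {14}, right has 7 {25, 16, 20, 31, 37, 26, 22}.
  Root 31: left subtree has 3 nodes {25, 16, 20}, right has 3 {37, 26, 22}.
    Root 20: left subtree has 2 nodes {25, 16}, right has 0 { }.
      Root 16: left subtree has 1 node {25}, right has 0 { }.
    Root 26: left subtree has 1 node {37}, right has 1 {22}.

8 14 31 20 16 25 26 37 22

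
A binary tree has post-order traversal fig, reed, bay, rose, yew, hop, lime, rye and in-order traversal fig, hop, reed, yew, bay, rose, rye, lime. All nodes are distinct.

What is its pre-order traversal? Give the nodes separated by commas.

The last element of post-order is the root; it splits in-order into left and right subtrees.
Root rye: left subtree has 6 nodes {fig, hop, reed, yew, bay, rose}, right has 1 {lime}.
  Root hop: left subtree has 1 node {fig}, right has 4 {reed, yew, bay, rose}.
    Root yew: left subtree has 1 node {reed}, right has 2 {bay, rose}.
      Root rose: left subtree has 1 node {bay}, right has 0 { }.

rye, hop, fig, yew, reed, rose, bay, lime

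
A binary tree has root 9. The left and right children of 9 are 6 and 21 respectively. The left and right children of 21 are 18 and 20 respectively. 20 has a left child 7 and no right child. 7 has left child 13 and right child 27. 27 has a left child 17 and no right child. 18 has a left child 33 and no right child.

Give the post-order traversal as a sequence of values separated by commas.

6, 33, 18, 13, 17, 27, 7, 20, 21, 9

Post-order visits the left subtree, then the right subtree, then the node.
At 9: go left to 6.
  6 is a leaf — visit 6.
At 9: go right to 21.
  At 21: go left to 18.
    At 18: go left to 33.
      33 is a leaf — visit 33.
    At 18: no right child.
    Visit 18.
  At 21: go right to 20.
    At 20: go left to 7.
      At 7: go left to 13.
        13 is a leaf — visit 13.
      At 7: go right to 27.
        At 27: go left to 17.
          17 is a leaf — visit 17.
        At 27: no right child.
        Visit 27.
      Visit 7.
    At 20: no right child.
    Visit 20.
  Visit 21.
Visit 9.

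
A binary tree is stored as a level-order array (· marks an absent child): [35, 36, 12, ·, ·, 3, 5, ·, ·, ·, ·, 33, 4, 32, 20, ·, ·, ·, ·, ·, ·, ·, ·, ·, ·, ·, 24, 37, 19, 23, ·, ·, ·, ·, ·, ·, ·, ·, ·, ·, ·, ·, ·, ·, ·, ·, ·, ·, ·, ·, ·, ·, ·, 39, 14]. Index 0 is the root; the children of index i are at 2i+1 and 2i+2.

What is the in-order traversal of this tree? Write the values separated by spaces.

In-order visits the left subtree, then the node, then the right subtree.
At 35: go left to 36.
  36 is a leaf — visit 36.
Visit 35.
At 35: go right to 12.
  At 12: go left to 3.
    At 3: go left to 33.
      33 is a leaf — visit 33.
    Visit 3.
    At 3: go right to 4.
      At 4: no left child.
      Visit 4.
      At 4: go right to 24.
        At 24: go left to 39.
          39 is a leaf — visit 39.
        Visit 24.
        At 24: go right to 14.
          14 is a leaf — visit 14.
  Visit 12.
  At 12: go right to 5.
    At 5: go left to 32.
      At 32: go left to 37.
        37 is a leaf — visit 37.
      Visit 32.
      At 32: go right to 19.
        19 is a leaf — visit 19.
    Visit 5.
    At 5: go right to 20.
      At 20: go left to 23.
        23 is a leaf — visit 23.
      Visit 20.
      At 20: no right child.

36 35 33 3 4 39 24 14 12 37 32 19 5 23 20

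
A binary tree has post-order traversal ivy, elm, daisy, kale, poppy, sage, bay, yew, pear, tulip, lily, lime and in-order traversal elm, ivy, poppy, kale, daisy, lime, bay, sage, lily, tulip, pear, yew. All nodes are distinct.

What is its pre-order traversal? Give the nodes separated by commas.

lime, poppy, elm, ivy, kale, daisy, lily, bay, sage, tulip, pear, yew

The last element of post-order is the root; it splits in-order into left and right subtrees.
Root lime: left subtree has 5 nodes {elm, ivy, poppy, kale, daisy}, right has 6 {bay, sage, lily, tulip, pear, yew}.
  Root poppy: left subtree has 2 nodes {elm, ivy}, right has 2 {kale, daisy}.
    Root elm: left subtree has 0 nodes { }, right has 1 {ivy}.
    Root kale: left subtree has 0 nodes { }, right has 1 {daisy}.
  Root lily: left subtree has 2 nodes {bay, sage}, right has 3 {tulip, pear, yew}.
    Root bay: left subtree has 0 nodes { }, right has 1 {sage}.
    Root tulip: left subtree has 0 nodes { }, right has 2 {pear, yew}.
      Root pear: left subtree has 0 nodes { }, right has 1 {yew}.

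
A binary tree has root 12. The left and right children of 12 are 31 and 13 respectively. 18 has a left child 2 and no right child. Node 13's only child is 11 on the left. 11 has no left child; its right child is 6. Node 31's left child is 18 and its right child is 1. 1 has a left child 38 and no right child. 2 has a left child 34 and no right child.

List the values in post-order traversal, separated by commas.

Post-order visits the left subtree, then the right subtree, then the node.
At 12: go left to 31.
  At 31: go left to 18.
    At 18: go left to 2.
      At 2: go left to 34.
        34 is a leaf — visit 34.
      At 2: no right child.
      Visit 2.
    At 18: no right child.
    Visit 18.
  At 31: go right to 1.
    At 1: go left to 38.
      38 is a leaf — visit 38.
    At 1: no right child.
    Visit 1.
  Visit 31.
At 12: go right to 13.
  At 13: go left to 11.
    At 11: no left child.
    At 11: go right to 6.
      6 is a leaf — visit 6.
    Visit 11.
  At 13: no right child.
  Visit 13.
Visit 12.

34, 2, 18, 38, 1, 31, 6, 11, 13, 12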